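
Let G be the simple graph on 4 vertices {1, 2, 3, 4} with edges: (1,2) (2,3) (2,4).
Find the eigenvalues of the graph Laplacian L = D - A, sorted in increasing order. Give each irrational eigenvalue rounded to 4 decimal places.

[0, 1, 1, 4]

With the vertex order [1, 2, 3, 4], the degrees are [1, 3, 1, 1], giving D = diag(1, 3, 1, 1) and L = D - A. L is symmetric positive semidefinite, so every eigenvalue is real and nonnegative. The single zero eigenvalue shows the graph is connected. The largest eigenvalue, 4, is at most the vertex count 4.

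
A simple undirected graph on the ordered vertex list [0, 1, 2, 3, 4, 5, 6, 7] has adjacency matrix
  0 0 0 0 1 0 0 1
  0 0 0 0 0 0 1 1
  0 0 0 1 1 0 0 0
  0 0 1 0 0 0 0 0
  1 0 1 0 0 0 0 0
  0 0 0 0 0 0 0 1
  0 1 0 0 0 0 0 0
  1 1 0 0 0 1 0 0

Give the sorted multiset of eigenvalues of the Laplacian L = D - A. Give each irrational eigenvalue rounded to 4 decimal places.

Each diagonal entry of L is the vertex degree and each off-diagonal entry is -1 where an edge is present, 0 otherwise; in the order [0, 1, 2, 3, 4, 5, 6, 7] the diagonal is [2, 2, 2, 1, 2, 1, 1, 3]. Diagonalising L (or applying a numerical eigensolver to the 8x8 matrix) gives the spectrum above. The eigenvalues sum to 14, which equals trace(L) = 2|E|. The largest eigenvalue, 4.3429, is at most the vertex count 8.

[0, 0.1864, 0.5858, 1, 2, 2.4707, 3.4142, 4.3429]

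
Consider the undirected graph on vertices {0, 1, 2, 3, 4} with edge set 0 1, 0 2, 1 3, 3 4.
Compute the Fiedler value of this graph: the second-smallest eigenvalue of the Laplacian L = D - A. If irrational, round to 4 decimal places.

0.3820

Reading degrees in the order [0, 1, 2, 3, 4] gives [2, 2, 1, 2, 1]; set D = diag(2, 2, 1, 2, 1) and form L = D - A. The sorted Laplacian eigenvalues are [0, 0.3820, 1.3820, 2.6180, 3.6180]; the algebraic connectivity is the second entry, 0.3820. The largest eigenvalue, 3.6180, is at most the vertex count 5. There is one zero in the spectrum, matching the 1 component.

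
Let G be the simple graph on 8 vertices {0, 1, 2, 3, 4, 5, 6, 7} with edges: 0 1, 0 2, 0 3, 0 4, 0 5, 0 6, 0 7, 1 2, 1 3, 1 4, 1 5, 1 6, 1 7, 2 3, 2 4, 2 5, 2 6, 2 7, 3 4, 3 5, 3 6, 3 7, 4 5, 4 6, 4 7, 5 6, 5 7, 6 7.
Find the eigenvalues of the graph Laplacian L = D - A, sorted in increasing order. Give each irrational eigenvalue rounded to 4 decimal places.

[0, 8, 8, 8, 8, 8, 8, 8]

Each diagonal entry of L is the vertex degree and each off-diagonal entry is -1 where an edge is present, 0 otherwise; in the order [0, 1, 2, 3, 4, 5, 6, 7] the diagonal is [7, 7, 7, 7, 7, 7, 7, 7]. Diagonalising L (or applying a numerical eigensolver to the 8x8 matrix) gives the spectrum above. The single zero eigenvalue shows the graph is connected. There is one zero in the spectrum, matching the 1 component.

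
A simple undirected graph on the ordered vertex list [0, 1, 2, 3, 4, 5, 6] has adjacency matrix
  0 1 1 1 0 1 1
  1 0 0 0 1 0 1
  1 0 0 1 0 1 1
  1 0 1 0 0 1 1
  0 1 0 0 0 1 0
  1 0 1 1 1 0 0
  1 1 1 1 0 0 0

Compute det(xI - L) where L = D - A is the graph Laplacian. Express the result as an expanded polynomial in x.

x^7 - 26x^6 + 274x^5 - 1490x^4 + 4378x^3 - 6528x^2 + 3815x

Reading degrees in the order [0, 1, 2, 3, 4, 5, 6] gives [5, 3, 4, 4, 2, 4, 4]; set D = diag(5, 3, 4, 4, 2, 4, 4) and form L = D - A. L has integer entries, so p(x) = det(xI - L) has integer coefficients. Expanding the determinant yields x^7 - 26x^6 + 274x^5 - 1490x^4 + 4378x^3 - 6528x^2 + 3815x. The constant term is 0 because L is singular (the all-ones vector lies in its kernel). The largest eigenvalue, 6.1786, is at most the vertex count 7. The eigenvalues sum to 26, which equals trace(L) = 2|E|.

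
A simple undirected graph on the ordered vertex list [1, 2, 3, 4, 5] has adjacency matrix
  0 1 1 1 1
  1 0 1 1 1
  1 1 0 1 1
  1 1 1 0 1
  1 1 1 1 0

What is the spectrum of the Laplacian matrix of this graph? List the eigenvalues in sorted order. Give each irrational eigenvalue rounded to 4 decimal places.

[0, 5, 5, 5, 5]

Reading degrees in the order [1, 2, 3, 4, 5] gives [4, 4, 4, 4, 4]; set D = diag(4, 4, 4, 4, 4) and form L = D - A. Diagonalising L (or applying a numerical eigensolver to the 5x5 matrix) gives the spectrum above. There is one zero in the spectrum, matching the 1 component. By the matrix-tree theorem the graph has (1/5) * product of the nonzero eigenvalues = 125 spanning trees.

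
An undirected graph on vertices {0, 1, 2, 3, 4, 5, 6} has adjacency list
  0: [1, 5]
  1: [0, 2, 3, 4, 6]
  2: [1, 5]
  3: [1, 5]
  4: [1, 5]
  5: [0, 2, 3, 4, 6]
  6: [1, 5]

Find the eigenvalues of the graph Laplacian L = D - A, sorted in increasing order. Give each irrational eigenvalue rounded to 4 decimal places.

With the vertex order [0, 1, 2, 3, 4, 5, 6], the degrees are [2, 5, 2, 2, 2, 5, 2], giving D = diag(2, 5, 2, 2, 2, 5, 2) and L = D - A. Diagonalising L (or applying a numerical eigensolver to the 7x7 matrix) gives the spectrum above. The largest eigenvalue, 7, is at most the vertex count 7.

[0, 2, 2, 2, 2, 5, 7]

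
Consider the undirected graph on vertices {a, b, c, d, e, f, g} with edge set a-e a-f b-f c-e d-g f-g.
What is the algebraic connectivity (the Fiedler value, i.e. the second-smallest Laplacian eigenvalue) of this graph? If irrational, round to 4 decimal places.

Each diagonal entry of L is the vertex degree and each off-diagonal entry is -1 where an edge is present, 0 otherwise; in the order [a, b, c, d, e, f, g] the diagonal is [2, 1, 1, 1, 2, 3, 2]. Computing the eigenvalues of L and sorting gives [0, 0.2603, 0.6262, 1.4055, 2.2742, 3.0996, 4.3342]. The Fiedler value lambda_2 = 0.2603 is strictly positive, so the graph is connected. By the matrix-tree theorem the graph has (1/7) * product of the nonzero eigenvalues = 1 spanning tree. The largest eigenvalue, 4.3342, is at most the vertex count 7.

0.2603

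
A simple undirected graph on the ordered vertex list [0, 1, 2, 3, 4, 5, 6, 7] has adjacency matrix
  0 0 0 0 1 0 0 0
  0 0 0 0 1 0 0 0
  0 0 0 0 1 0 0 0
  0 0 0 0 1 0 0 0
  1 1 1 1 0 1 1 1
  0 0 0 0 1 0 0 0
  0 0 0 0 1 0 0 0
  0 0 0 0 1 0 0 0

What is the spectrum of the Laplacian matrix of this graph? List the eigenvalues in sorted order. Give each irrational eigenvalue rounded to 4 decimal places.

[0, 1, 1, 1, 1, 1, 1, 8]

Each diagonal entry of L is the vertex degree and each off-diagonal entry is -1 where an edge is present, 0 otherwise; in the order [0, 1, 2, 3, 4, 5, 6, 7] the diagonal is [1, 1, 1, 1, 7, 1, 1, 1]. L is symmetric positive semidefinite, so every eigenvalue is real and nonnegative. There is one zero in the spectrum, matching the 1 component. By the matrix-tree theorem the graph has (1/8) * product of the nonzero eigenvalues = 1 spanning tree.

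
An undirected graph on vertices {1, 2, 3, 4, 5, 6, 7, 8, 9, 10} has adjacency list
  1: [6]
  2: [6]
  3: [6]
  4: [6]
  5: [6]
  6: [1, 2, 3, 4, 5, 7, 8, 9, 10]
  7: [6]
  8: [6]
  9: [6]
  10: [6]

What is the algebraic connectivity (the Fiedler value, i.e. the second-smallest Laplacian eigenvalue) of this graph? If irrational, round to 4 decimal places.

Reading degrees in the order [1, 2, 3, 4, 5, 6, 7, 8, 9, 10] gives [1, 1, 1, 1, 1, 9, 1, 1, 1, 1]; set D = diag(1, 1, 1, 1, 1, 9, 1, 1, 1, 1) and form L = D - A. Computing the eigenvalues of L and sorting gives [0, 1, 1, 1, 1, 1, 1, 1, 1, 10]. The Fiedler value lambda_2 = 1 is strictly positive, so the graph is connected.

1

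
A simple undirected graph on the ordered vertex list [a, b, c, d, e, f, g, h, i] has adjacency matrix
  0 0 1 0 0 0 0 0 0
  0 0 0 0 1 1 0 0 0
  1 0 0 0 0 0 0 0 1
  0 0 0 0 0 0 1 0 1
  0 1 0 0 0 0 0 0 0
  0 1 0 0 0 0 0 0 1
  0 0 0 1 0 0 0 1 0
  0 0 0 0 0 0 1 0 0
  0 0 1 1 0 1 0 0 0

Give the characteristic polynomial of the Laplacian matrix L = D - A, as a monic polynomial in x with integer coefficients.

x^9 - 16x^8 + 104x^7 - 354x^6 + 677x^5 - 724x^4 + 405x^3 - 102x^2 + 9x

Each diagonal entry of L is the vertex degree and each off-diagonal entry is -1 where an edge is present, 0 otherwise; in the order [a, b, c, d, e, f, g, h, i] the diagonal is [1, 2, 2, 2, 1, 2, 2, 1, 3]. Computing det(xI - L) by cofactor expansion (or equivalently via sum-over-permutations) gives x^9 - 16x^8 + 104x^7 - 354x^6 + 677x^5 - 724x^4 + 405x^3 - 102x^2 + 9x. The coefficient of x^8 equals -trace(L) = -16, matching the sum of degrees. There is one zero in the spectrum, matching the 1 component. By the matrix-tree theorem the graph has (1/9) * product of the nonzero eigenvalues = 1 spanning tree.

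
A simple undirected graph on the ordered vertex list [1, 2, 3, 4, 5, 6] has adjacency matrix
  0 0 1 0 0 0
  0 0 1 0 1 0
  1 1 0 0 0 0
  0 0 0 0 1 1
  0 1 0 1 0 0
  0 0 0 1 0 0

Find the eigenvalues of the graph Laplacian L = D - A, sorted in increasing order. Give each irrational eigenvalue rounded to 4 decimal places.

[0, 0.2679, 1, 2, 3, 3.7321]

Each diagonal entry of L is the vertex degree and each off-diagonal entry is -1 where an edge is present, 0 otherwise; in the order [1, 2, 3, 4, 5, 6] the diagonal is [1, 2, 2, 2, 2, 1]. L is symmetric positive semidefinite, so every eigenvalue is real and nonnegative. By the matrix-tree theorem the graph has (1/6) * product of the nonzero eigenvalues = 1 spanning tree.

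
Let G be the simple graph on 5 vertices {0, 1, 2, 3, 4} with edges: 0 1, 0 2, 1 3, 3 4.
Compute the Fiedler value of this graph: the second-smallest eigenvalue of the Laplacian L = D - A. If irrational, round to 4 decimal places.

0.3820

Reading degrees in the order [0, 1, 2, 3, 4] gives [2, 2, 1, 2, 1]; set D = diag(2, 2, 1, 2, 1) and form L = D - A. Computing the eigenvalues of L and sorting gives [0, 0.3820, 1.3820, 2.6180, 3.6180]. The Fiedler value lambda_2 = 0.3820 is strictly positive, so the graph is connected. There is one zero in the spectrum, matching the 1 component.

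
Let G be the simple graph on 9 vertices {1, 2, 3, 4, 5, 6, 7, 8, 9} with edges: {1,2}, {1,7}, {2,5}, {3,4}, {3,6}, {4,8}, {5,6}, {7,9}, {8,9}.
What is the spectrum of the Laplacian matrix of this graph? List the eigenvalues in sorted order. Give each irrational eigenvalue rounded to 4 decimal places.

[0, 0.4679, 0.4679, 1.6527, 1.6527, 3, 3, 3.8794, 3.8794]

Each diagonal entry of L is the vertex degree and each off-diagonal entry is -1 where an edge is present, 0 otherwise; in the order [1, 2, 3, 4, 5, 6, 7, 8, 9] the diagonal is [2, 2, 2, 2, 2, 2, 2, 2, 2]. Since every row of L sums to 0, the all-ones vector is in the kernel and 0 is an eigenvalue. By the matrix-tree theorem the graph has (1/9) * product of the nonzero eigenvalues = 9 spanning trees. The largest eigenvalue, 3.8794, is at most the vertex count 9.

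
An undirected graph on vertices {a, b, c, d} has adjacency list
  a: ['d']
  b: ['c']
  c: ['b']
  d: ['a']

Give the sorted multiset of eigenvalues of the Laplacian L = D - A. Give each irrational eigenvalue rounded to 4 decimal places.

[0, 0, 2, 2]

Each diagonal entry of L is the vertex degree and each off-diagonal entry is -1 where an edge is present, 0 otherwise; in the order [a, b, c, d] the diagonal is [1, 1, 1, 1]. Diagonalising L (or applying a numerical eigensolver to the 4x4 matrix) gives the spectrum above. The 2 zero eigenvalues correspond to the 2 connected components.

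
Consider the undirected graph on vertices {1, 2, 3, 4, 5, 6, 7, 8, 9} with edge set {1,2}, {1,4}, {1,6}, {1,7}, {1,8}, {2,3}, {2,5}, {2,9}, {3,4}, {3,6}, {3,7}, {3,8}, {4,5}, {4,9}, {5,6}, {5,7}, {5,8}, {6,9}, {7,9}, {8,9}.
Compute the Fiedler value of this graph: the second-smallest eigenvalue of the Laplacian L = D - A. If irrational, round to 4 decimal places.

Reading degrees in the order [1, 2, 3, 4, 5, 6, 7, 8, 9] gives [5, 4, 5, 4, 5, 4, 4, 4, 5]; set D = diag(5, 4, 5, 4, 5, 4, 4, 4, 5) and form L = D - A. The smallest Laplacian eigenvalue is always 0. The next one, lambda_2 = 4, measures how hard the graph is to disconnect: larger values mean better connectivity. The eigenvalues sum to 40, which equals trace(L) = 2|E|.

4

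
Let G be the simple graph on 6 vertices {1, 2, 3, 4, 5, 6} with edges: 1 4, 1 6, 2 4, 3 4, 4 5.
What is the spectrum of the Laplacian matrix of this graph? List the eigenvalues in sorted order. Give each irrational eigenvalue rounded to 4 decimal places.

Reading degrees in the order [1, 2, 3, 4, 5, 6] gives [2, 1, 1, 4, 1, 1]; set D = diag(2, 1, 1, 4, 1, 1) and form L = D - A. L is symmetric positive semidefinite, so every eigenvalue is real and nonnegative. The single zero eigenvalue shows the graph is connected. By the matrix-tree theorem the graph has (1/6) * product of the nonzero eigenvalues = 1 spanning tree. The eigenvalues sum to 10, which equals trace(L) = 2|E|.

[0, 0.4859, 1, 1, 2.4280, 5.0861]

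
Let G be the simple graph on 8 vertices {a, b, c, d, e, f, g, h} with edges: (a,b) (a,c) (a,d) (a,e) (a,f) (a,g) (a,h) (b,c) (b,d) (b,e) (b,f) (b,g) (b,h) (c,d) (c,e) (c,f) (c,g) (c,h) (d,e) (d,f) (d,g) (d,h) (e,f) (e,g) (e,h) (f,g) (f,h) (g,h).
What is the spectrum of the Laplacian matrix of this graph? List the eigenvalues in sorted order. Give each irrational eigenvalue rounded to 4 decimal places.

With the vertex order [a, b, c, d, e, f, g, h], the degrees are [7, 7, 7, 7, 7, 7, 7, 7], giving D = diag(7, 7, 7, 7, 7, 7, 7, 7) and L = D - A. L is symmetric positive semidefinite, so every eigenvalue is real and nonnegative. The single zero eigenvalue shows the graph is connected. There is one zero in the spectrum, matching the 1 component. By the matrix-tree theorem the graph has (1/8) * product of the nonzero eigenvalues = 262144 spanning trees.

[0, 8, 8, 8, 8, 8, 8, 8]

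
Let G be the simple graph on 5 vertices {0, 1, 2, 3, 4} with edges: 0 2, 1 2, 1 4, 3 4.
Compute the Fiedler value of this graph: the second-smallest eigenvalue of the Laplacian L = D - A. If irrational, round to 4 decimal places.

0.3820

Reading degrees in the order [0, 1, 2, 3, 4] gives [1, 2, 2, 1, 2]; set D = diag(1, 2, 2, 1, 2) and form L = D - A. The smallest Laplacian eigenvalue is always 0. The next one, lambda_2 = 0.3820, measures how hard the graph is to disconnect: larger values mean better connectivity.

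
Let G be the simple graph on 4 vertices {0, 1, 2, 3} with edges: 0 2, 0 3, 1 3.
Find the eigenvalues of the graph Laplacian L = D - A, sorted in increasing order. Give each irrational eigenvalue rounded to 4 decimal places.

Reading degrees in the order [0, 1, 2, 3] gives [2, 1, 1, 2]; set D = diag(2, 1, 1, 2) and form L = D - A. Since every row of L sums to 0, the all-ones vector is in the kernel and 0 is an eigenvalue. The single zero eigenvalue shows the graph is connected.

[0, 0.5858, 2, 3.4142]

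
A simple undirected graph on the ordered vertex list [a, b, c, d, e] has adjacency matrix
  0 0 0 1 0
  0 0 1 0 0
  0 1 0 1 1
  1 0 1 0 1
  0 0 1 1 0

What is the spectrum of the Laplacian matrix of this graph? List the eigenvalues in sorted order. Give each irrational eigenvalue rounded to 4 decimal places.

Each diagonal entry of L is the vertex degree and each off-diagonal entry is -1 where an edge is present, 0 otherwise; in the order [a, b, c, d, e] the diagonal is [1, 1, 3, 3, 2]. The multiplicity of 0 as a Laplacian eigenvalue equals the number of connected components. The single zero eigenvalue shows the graph is connected.

[0, 0.6972, 1.3820, 3.6180, 4.3028]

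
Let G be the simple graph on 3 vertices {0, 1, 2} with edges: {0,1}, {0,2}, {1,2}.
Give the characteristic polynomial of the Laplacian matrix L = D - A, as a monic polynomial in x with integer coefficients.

With the vertex order [0, 1, 2], the degrees are [2, 2, 2], giving D = diag(2, 2, 2) and L = D - A. The eigenvalues of L are [0, 3, 3]; the characteristic polynomial is the product of (x - lambda_i), which multiplies out to x^3 - 6x^2 + 9x. The constant term is 0 because L is singular (the all-ones vector lies in its kernel). By the matrix-tree theorem the graph has (1/3) * product of the nonzero eigenvalues = 3 spanning trees.

x^3 - 6x^2 + 9x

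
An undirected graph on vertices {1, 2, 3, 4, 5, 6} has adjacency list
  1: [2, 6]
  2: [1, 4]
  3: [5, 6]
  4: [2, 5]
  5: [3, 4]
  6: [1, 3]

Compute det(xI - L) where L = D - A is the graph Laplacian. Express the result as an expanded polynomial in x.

x^6 - 12x^5 + 54x^4 - 112x^3 + 105x^2 - 36x

With the vertex order [1, 2, 3, 4, 5, 6], the degrees are [2, 2, 2, 2, 2, 2], giving D = diag(2, 2, 2, 2, 2, 2) and L = D - A. Computing det(xI - L) by cofactor expansion (or equivalently via sum-over-permutations) gives x^6 - 12x^5 + 54x^4 - 112x^3 + 105x^2 - 36x. Since p(0) = det(-L) = 0, x divides p(x).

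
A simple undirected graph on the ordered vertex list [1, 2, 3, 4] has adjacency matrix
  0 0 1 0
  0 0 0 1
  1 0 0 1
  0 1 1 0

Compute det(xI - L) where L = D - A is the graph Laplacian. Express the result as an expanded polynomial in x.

Each diagonal entry of L is the vertex degree and each off-diagonal entry is -1 where an edge is present, 0 otherwise; in the order [1, 2, 3, 4] the diagonal is [1, 1, 2, 2]. L has integer entries, so p(x) = det(xI - L) has integer coefficients. Expanding the determinant yields x^4 - 6x^3 + 10x^2 - 4x. Since p(0) = det(-L) = 0, x divides p(x). By the matrix-tree theorem the graph has (1/4) * product of the nonzero eigenvalues = 1 spanning tree. There is one zero in the spectrum, matching the 1 component.

x^4 - 6x^3 + 10x^2 - 4x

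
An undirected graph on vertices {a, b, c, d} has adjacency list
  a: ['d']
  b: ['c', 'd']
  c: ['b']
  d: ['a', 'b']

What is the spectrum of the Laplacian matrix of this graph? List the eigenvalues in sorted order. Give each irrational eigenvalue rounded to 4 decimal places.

Reading degrees in the order [a, b, c, d] gives [1, 2, 1, 2]; set D = diag(1, 2, 1, 2) and form L = D - A. The multiplicity of 0 as a Laplacian eigenvalue equals the number of connected components. By the matrix-tree theorem the graph has (1/4) * product of the nonzero eigenvalues = 1 spanning tree. There is one zero in the spectrum, matching the 1 component.

[0, 0.5858, 2, 3.4142]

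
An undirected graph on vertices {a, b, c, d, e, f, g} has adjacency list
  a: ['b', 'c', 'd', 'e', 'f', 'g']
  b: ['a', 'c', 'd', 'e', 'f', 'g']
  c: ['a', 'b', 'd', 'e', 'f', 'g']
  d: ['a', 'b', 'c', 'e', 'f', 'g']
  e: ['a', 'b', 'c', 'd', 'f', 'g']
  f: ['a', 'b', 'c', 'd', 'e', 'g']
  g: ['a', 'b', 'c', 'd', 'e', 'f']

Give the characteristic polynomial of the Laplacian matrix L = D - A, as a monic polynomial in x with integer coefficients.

Each diagonal entry of L is the vertex degree and each off-diagonal entry is -1 where an edge is present, 0 otherwise; in the order [a, b, c, d, e, f, g] the diagonal is [6, 6, 6, 6, 6, 6, 6]. L has integer entries, so p(x) = det(xI - L) has integer coefficients. Expanding the determinant yields x^7 - 42x^6 + 735x^5 - 6860x^4 + 36015x^3 - 100842x^2 + 117649x. The constant term is 0 because L is singular (the all-ones vector lies in its kernel).

x^7 - 42x^6 + 735x^5 - 6860x^4 + 36015x^3 - 100842x^2 + 117649x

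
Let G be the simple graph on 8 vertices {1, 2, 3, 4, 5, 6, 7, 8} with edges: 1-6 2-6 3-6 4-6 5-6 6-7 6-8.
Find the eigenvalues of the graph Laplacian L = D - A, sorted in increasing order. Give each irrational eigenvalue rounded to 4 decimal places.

With the vertex order [1, 2, 3, 4, 5, 6, 7, 8], the degrees are [1, 1, 1, 1, 1, 7, 1, 1], giving D = diag(1, 1, 1, 1, 1, 7, 1, 1) and L = D - A. The multiplicity of 0 as a Laplacian eigenvalue equals the number of connected components. The single zero eigenvalue shows the graph is connected. There is one zero in the spectrum, matching the 1 component.

[0, 1, 1, 1, 1, 1, 1, 8]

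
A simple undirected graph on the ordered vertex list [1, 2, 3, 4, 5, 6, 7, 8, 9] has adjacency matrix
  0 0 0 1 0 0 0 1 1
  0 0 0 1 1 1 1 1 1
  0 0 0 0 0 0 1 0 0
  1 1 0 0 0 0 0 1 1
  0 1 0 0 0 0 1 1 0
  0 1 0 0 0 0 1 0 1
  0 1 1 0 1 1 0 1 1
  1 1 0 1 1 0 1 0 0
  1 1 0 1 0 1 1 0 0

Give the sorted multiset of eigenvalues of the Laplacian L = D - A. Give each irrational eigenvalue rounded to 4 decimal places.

[0, 0.9233, 2.2799, 2.5858, 4.3434, 5.4142, 5.7830, 7.2115, 7.4590]

Each diagonal entry of L is the vertex degree and each off-diagonal entry is -1 where an edge is present, 0 otherwise; in the order [1, 2, 3, 4, 5, 6, 7, 8, 9] the diagonal is [3, 6, 1, 4, 3, 3, 6, 5, 5]. The multiplicity of 0 as a Laplacian eigenvalue equals the number of connected components. By the matrix-tree theorem the graph has (1/9) * product of the nonzero eigenvalues = 4424 spanning trees.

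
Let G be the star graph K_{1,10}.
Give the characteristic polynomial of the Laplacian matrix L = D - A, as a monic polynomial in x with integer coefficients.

The graph has 11 vertices and degree multiset [10, 1, 1, 1, 1, 1, 1, 1, 1, 1, 1]; D is the diagonal matrix of degrees and L = D - A. L has integer entries, so p(x) = det(xI - L) has integer coefficients. Expanding the determinant yields x^11 - 20x^10 + 135x^9 - 480x^8 + 1050x^7 - 1512x^6 + 1470x^5 - 960x^4 + 405x^3 - 100x^2 + 11x. Since p(0) = det(-L) = 0, x divides p(x). The eigenvalues sum to 20, which equals trace(L) = 2|E|. There is one zero in the spectrum, matching the 1 component.

x^11 - 20x^10 + 135x^9 - 480x^8 + 1050x^7 - 1512x^6 + 1470x^5 - 960x^4 + 405x^3 - 100x^2 + 11x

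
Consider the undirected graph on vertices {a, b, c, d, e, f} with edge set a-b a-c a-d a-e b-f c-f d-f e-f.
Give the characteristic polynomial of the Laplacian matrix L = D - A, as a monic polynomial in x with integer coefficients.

Each diagonal entry of L is the vertex degree and each off-diagonal entry is -1 where an edge is present, 0 otherwise; in the order [a, b, c, d, e, f] the diagonal is [4, 2, 2, 2, 2, 4]. Computing det(xI - L) by cofactor expansion (or equivalently via sum-over-permutations) gives x^6 - 16x^5 + 96x^4 - 272x^3 + 368x^2 - 192x. The constant term is 0 because L is singular (the all-ones vector lies in its kernel). The largest eigenvalue, 6, is at most the vertex count 6. There is one zero in the spectrum, matching the 1 component.

x^6 - 16x^5 + 96x^4 - 272x^3 + 368x^2 - 192x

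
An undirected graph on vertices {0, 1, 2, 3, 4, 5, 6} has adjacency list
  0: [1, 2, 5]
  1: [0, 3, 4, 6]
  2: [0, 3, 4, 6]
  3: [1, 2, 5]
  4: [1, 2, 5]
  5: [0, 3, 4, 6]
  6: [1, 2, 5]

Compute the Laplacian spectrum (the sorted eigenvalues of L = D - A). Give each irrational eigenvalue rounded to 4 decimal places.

[0, 3, 3, 3, 4, 4, 7]

With the vertex order [0, 1, 2, 3, 4, 5, 6], the degrees are [3, 4, 4, 3, 3, 4, 3], giving D = diag(3, 4, 4, 3, 3, 4, 3) and L = D - A. Since every row of L sums to 0, the all-ones vector is in the kernel and 0 is an eigenvalue.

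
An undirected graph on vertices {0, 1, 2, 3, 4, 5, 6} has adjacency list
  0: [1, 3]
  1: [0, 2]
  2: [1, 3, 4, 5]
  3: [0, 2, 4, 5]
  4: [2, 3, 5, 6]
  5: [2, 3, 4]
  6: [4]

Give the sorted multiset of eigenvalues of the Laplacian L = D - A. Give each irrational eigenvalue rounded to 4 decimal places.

Each diagonal entry of L is the vertex degree and each off-diagonal entry is -1 where an edge is present, 0 otherwise; in the order [0, 1, 2, 3, 4, 5, 6] the diagonal is [2, 2, 4, 4, 4, 3, 1]. Diagonalising L (or applying a numerical eigensolver to the 7x7 matrix) gives the spectrum above. The largest eigenvalue, 5.4142, is at most the vertex count 7. By the matrix-tree theorem the graph has (1/7) * product of the nonzero eigenvalues = 56 spanning trees.

[0, 0.7639, 1.5858, 2.5858, 4.4142, 5.2361, 5.4142]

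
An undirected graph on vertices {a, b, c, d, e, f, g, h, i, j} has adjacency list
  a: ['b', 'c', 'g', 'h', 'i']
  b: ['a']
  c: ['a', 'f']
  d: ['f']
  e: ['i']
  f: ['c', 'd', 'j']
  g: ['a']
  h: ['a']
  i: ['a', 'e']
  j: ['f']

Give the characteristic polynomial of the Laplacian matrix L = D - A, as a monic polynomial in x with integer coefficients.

Reading degrees in the order [a, b, c, d, e, f, g, h, i, j] gives [5, 1, 2, 1, 1, 3, 1, 1, 2, 1]; set D = diag(5, 1, 2, 1, 1, 3, 1, 1, 2, 1) and form L = D - A. Computing det(xI - L) by cofactor expansion (or equivalently via sum-over-permutations) gives x^10 - 18x^9 + 129x^8 - 484x^7 + 1052x^6 - 1378x^5 + 1087x^4 - 494x^3 + 115x^2 - 10x. The coefficient of x^9 equals -trace(L) = -18, matching the sum of degrees. By the matrix-tree theorem the graph has (1/10) * product of the nonzero eigenvalues = 1 spanning tree. There is one zero in the spectrum, matching the 1 component.

x^10 - 18x^9 + 129x^8 - 484x^7 + 1052x^6 - 1378x^5 + 1087x^4 - 494x^3 + 115x^2 - 10x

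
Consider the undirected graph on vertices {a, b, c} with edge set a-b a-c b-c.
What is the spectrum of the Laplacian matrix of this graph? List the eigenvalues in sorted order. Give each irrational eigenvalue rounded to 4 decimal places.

Reading degrees in the order [a, b, c] gives [2, 2, 2]; set D = diag(2, 2, 2) and form L = D - A. The multiplicity of 0 as a Laplacian eigenvalue equals the number of connected components. The single zero eigenvalue shows the graph is connected. There is one zero in the spectrum, matching the 1 component. The eigenvalues sum to 6, which equals trace(L) = 2|E|.

[0, 3, 3]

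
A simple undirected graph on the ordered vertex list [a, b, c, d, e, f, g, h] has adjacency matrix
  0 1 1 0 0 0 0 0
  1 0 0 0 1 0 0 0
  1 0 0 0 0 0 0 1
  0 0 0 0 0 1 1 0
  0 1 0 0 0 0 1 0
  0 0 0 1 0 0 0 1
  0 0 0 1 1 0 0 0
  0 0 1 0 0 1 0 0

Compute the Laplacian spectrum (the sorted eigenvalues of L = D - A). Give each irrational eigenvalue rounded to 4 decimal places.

Each diagonal entry of L is the vertex degree and each off-diagonal entry is -1 where an edge is present, 0 otherwise; in the order [a, b, c, d, e, f, g, h] the diagonal is [2, 2, 2, 2, 2, 2, 2, 2]. Diagonalising L (or applying a numerical eigensolver to the 8x8 matrix) gives the spectrum above. There is one zero in the spectrum, matching the 1 component. By the matrix-tree theorem the graph has (1/8) * product of the nonzero eigenvalues = 8 spanning trees.

[0, 0.5858, 0.5858, 2, 2, 3.4142, 3.4142, 4]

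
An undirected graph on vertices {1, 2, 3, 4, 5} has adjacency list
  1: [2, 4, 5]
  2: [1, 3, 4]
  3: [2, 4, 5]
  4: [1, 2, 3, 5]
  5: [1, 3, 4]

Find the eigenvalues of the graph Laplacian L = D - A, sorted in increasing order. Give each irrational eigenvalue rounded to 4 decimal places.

Each diagonal entry of L is the vertex degree and each off-diagonal entry is -1 where an edge is present, 0 otherwise; in the order [1, 2, 3, 4, 5] the diagonal is [3, 3, 3, 4, 3]. Since every row of L sums to 0, the all-ones vector is in the kernel and 0 is an eigenvalue. The single zero eigenvalue shows the graph is connected. The largest eigenvalue, 5, is at most the vertex count 5. By the matrix-tree theorem the graph has (1/5) * product of the nonzero eigenvalues = 45 spanning trees.

[0, 3, 3, 5, 5]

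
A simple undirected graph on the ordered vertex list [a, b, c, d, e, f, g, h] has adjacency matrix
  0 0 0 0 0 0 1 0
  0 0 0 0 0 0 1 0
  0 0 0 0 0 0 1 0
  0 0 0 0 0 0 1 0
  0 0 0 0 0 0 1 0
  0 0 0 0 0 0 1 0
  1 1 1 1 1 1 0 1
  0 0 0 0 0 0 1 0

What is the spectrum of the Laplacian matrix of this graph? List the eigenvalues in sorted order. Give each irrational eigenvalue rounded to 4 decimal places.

Reading degrees in the order [a, b, c, d, e, f, g, h] gives [1, 1, 1, 1, 1, 1, 7, 1]; set D = diag(1, 1, 1, 1, 1, 1, 7, 1) and form L = D - A. Since every row of L sums to 0, the all-ones vector is in the kernel and 0 is an eigenvalue. The single zero eigenvalue shows the graph is connected. There is one zero in the spectrum, matching the 1 component.

[0, 1, 1, 1, 1, 1, 1, 8]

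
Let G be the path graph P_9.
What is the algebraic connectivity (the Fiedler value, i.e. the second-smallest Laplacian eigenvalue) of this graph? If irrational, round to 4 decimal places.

0.1206

The graph has 9 vertices and degree multiset [2, 2, 2, 2, 2, 2, 2, 1, 1]; D is the diagonal matrix of degrees and L = D - A. The smallest Laplacian eigenvalue is always 0. The next one, lambda_2 = 0.1206, measures how hard the graph is to disconnect: larger values mean better connectivity. There is one zero in the spectrum, matching the 1 component.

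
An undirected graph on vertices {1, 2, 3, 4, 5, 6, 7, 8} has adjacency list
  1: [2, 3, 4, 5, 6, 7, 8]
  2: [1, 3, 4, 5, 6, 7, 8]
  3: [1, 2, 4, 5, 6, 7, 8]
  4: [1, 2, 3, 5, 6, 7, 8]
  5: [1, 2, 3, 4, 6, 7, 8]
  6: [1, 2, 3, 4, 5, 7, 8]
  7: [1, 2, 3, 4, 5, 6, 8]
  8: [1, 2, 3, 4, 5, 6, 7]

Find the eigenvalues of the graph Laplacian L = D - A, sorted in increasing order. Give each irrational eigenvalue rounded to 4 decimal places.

Each diagonal entry of L is the vertex degree and each off-diagonal entry is -1 where an edge is present, 0 otherwise; in the order [1, 2, 3, 4, 5, 6, 7, 8] the diagonal is [7, 7, 7, 7, 7, 7, 7, 7]. Since every row of L sums to 0, the all-ones vector is in the kernel and 0 is an eigenvalue. The single zero eigenvalue shows the graph is connected. The eigenvalues sum to 56, which equals trace(L) = 2|E|. There is one zero in the spectrum, matching the 1 component.

[0, 8, 8, 8, 8, 8, 8, 8]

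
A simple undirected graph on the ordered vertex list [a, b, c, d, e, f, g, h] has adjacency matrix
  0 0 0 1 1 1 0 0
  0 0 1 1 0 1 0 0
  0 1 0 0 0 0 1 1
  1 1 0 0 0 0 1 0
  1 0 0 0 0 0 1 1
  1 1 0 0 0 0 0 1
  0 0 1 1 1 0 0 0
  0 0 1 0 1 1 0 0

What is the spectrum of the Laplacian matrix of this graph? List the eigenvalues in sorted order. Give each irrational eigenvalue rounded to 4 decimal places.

Each diagonal entry of L is the vertex degree and each off-diagonal entry is -1 where an edge is present, 0 otherwise; in the order [a, b, c, d, e, f, g, h] the diagonal is [3, 3, 3, 3, 3, 3, 3, 3]. L is symmetric positive semidefinite, so every eigenvalue is real and nonnegative. The single zero eigenvalue shows the graph is connected.

[0, 2, 2, 2, 4, 4, 4, 6]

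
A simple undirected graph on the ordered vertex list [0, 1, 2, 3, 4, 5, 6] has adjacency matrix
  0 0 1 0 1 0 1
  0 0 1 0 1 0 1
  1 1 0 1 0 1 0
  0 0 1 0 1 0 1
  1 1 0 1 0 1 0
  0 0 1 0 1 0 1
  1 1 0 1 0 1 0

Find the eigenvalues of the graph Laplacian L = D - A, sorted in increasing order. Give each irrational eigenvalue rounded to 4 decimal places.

Reading degrees in the order [0, 1, 2, 3, 4, 5, 6] gives [3, 3, 4, 3, 4, 3, 4]; set D = diag(3, 3, 4, 3, 4, 3, 4) and form L = D - A. L is symmetric positive semidefinite, so every eigenvalue is real and nonnegative.

[0, 3, 3, 3, 4, 4, 7]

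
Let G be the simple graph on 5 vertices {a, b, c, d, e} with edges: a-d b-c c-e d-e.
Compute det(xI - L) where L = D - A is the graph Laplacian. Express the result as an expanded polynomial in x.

x^5 - 8x^4 + 21x^3 - 20x^2 + 5x

Reading degrees in the order [a, b, c, d, e] gives [1, 1, 2, 2, 2]; set D = diag(1, 1, 2, 2, 2) and form L = D - A. Computing det(xI - L) by cofactor expansion (or equivalently via sum-over-permutations) gives x^5 - 8x^4 + 21x^3 - 20x^2 + 5x. The coefficient of x^4 equals -trace(L) = -8, matching the sum of degrees. The largest eigenvalue, 3.6180, is at most the vertex count 5. The eigenvalues sum to 8, which equals trace(L) = 2|E|.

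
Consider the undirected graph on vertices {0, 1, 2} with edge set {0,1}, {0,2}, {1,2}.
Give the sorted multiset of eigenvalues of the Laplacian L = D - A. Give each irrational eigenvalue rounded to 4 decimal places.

[0, 3, 3]

Each diagonal entry of L is the vertex degree and each off-diagonal entry is -1 where an edge is present, 0 otherwise; in the order [0, 1, 2] the diagonal is [2, 2, 2]. L is symmetric positive semidefinite, so every eigenvalue is real and nonnegative. The single zero eigenvalue shows the graph is connected. The eigenvalues sum to 6, which equals trace(L) = 2|E|. By the matrix-tree theorem the graph has (1/3) * product of the nonzero eigenvalues = 3 spanning trees.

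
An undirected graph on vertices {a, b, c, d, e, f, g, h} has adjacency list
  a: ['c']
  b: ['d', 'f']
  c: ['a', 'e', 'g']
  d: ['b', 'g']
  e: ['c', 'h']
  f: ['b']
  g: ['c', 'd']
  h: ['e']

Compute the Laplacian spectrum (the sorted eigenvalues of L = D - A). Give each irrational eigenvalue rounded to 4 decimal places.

Reading degrees in the order [a, b, c, d, e, f, g, h] gives [1, 2, 3, 2, 2, 1, 2, 1]; set D = diag(1, 2, 3, 2, 2, 1, 2, 1) and form L = D - A. Since every row of L sums to 0, the all-ones vector is in the kernel and 0 is an eigenvalue. By the matrix-tree theorem the graph has (1/8) * product of the nonzero eigenvalues = 1 spanning tree.

[0, 0.1864, 0.5858, 1, 2, 2.4707, 3.4142, 4.3429]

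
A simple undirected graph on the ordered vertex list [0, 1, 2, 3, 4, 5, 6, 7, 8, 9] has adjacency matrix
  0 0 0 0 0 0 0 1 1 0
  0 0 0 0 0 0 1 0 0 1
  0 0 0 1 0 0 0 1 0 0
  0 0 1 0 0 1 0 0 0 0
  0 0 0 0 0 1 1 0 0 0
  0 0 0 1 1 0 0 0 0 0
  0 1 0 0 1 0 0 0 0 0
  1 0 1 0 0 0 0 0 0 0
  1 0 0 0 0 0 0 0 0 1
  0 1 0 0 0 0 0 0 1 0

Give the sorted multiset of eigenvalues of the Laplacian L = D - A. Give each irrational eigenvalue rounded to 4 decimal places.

Each diagonal entry of L is the vertex degree and each off-diagonal entry is -1 where an edge is present, 0 otherwise; in the order [0, 1, 2, 3, 4, 5, 6, 7, 8, 9] the diagonal is [2, 2, 2, 2, 2, 2, 2, 2, 2, 2]. Since every row of L sums to 0, the all-ones vector is in the kernel and 0 is an eigenvalue. The largest eigenvalue, 4, is at most the vertex count 10.

[0, 0.3820, 0.3820, 1.3820, 1.3820, 2.6180, 2.6180, 3.6180, 3.6180, 4]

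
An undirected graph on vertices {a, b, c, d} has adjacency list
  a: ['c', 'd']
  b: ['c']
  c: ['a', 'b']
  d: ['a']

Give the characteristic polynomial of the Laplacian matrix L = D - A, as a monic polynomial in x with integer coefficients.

x^4 - 6x^3 + 10x^2 - 4x

Reading degrees in the order [a, b, c, d] gives [2, 1, 2, 1]; set D = diag(2, 1, 2, 1) and form L = D - A. Computing det(xI - L) by cofactor expansion (or equivalently via sum-over-permutations) gives x^4 - 6x^3 + 10x^2 - 4x. The constant term is 0 because L is singular (the all-ones vector lies in its kernel). There is one zero in the spectrum, matching the 1 component. By the matrix-tree theorem the graph has (1/4) * product of the nonzero eigenvalues = 1 spanning tree.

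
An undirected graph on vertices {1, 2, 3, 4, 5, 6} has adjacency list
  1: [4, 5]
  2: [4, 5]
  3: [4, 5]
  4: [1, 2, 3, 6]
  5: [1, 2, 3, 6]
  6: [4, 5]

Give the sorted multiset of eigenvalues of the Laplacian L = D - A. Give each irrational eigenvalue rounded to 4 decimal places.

[0, 2, 2, 2, 4, 6]

Each diagonal entry of L is the vertex degree and each off-diagonal entry is -1 where an edge is present, 0 otherwise; in the order [1, 2, 3, 4, 5, 6] the diagonal is [2, 2, 2, 4, 4, 2]. L is symmetric positive semidefinite, so every eigenvalue is real and nonnegative. The largest eigenvalue, 6, is at most the vertex count 6.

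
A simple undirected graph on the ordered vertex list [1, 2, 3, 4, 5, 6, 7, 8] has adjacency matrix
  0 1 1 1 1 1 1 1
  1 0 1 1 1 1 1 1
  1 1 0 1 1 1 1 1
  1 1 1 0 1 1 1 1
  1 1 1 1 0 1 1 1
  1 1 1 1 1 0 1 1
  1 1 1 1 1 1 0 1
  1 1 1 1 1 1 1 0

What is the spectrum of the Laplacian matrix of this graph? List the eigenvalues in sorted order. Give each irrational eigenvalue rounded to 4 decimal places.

Reading degrees in the order [1, 2, 3, 4, 5, 6, 7, 8] gives [7, 7, 7, 7, 7, 7, 7, 7]; set D = diag(7, 7, 7, 7, 7, 7, 7, 7) and form L = D - A. Diagonalising L (or applying a numerical eigensolver to the 8x8 matrix) gives the spectrum above. The largest eigenvalue, 8, is at most the vertex count 8.

[0, 8, 8, 8, 8, 8, 8, 8]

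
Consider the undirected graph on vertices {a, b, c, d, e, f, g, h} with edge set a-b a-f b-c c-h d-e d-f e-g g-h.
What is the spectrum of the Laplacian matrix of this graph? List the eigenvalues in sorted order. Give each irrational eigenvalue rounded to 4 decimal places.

[0, 0.5858, 0.5858, 2, 2, 3.4142, 3.4142, 4]

With the vertex order [a, b, c, d, e, f, g, h], the degrees are [2, 2, 2, 2, 2, 2, 2, 2], giving D = diag(2, 2, 2, 2, 2, 2, 2, 2) and L = D - A. Diagonalising L (or applying a numerical eigensolver to the 8x8 matrix) gives the spectrum above.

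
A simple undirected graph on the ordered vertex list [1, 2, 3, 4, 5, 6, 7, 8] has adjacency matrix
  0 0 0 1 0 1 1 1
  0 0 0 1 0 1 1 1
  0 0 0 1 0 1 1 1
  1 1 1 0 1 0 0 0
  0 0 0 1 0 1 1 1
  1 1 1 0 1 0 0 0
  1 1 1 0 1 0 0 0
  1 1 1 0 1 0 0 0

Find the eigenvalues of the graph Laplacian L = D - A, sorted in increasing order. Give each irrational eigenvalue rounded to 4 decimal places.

With the vertex order [1, 2, 3, 4, 5, 6, 7, 8], the degrees are [4, 4, 4, 4, 4, 4, 4, 4], giving D = diag(4, 4, 4, 4, 4, 4, 4, 4) and L = D - A. Diagonalising L (or applying a numerical eigensolver to the 8x8 matrix) gives the spectrum above. The single zero eigenvalue shows the graph is connected. By the matrix-tree theorem the graph has (1/8) * product of the nonzero eigenvalues = 4096 spanning trees. The eigenvalues sum to 32, which equals trace(L) = 2|E|.

[0, 4, 4, 4, 4, 4, 4, 8]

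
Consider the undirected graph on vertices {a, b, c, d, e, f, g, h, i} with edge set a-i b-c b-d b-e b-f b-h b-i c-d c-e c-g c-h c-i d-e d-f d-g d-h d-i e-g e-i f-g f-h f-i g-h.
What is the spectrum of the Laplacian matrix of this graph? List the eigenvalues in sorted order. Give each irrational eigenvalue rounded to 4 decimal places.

With the vertex order [a, b, c, d, e, f, g, h, i], the degrees are [1, 6, 6, 7, 5, 5, 5, 5, 6], giving D = diag(1, 6, 6, 7, 5, 5, 5, 5, 6) and L = D - A. The multiplicity of 0 as a Laplacian eigenvalue equals the number of connected components. The largest eigenvalue, 8.0734, is at most the vertex count 9.

[0, 0.9396, 4.3645, 4.9820, 5.5721, 6.7386, 7.4306, 7.8991, 8.0734]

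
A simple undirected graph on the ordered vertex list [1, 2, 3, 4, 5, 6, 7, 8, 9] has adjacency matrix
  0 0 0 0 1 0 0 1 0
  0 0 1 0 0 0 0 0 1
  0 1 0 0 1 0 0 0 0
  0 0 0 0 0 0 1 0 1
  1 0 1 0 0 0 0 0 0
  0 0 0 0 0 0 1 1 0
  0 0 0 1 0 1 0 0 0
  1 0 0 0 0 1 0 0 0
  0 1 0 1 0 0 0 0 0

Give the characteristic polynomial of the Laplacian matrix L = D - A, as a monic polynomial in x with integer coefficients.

x^9 - 18x^8 + 135x^7 - 546x^6 + 1287x^5 - 1782x^4 + 1386x^3 - 540x^2 + 81x

With the vertex order [1, 2, 3, 4, 5, 6, 7, 8, 9], the degrees are [2, 2, 2, 2, 2, 2, 2, 2, 2], giving D = diag(2, 2, 2, 2, 2, 2, 2, 2, 2) and L = D - A. L has integer entries, so p(x) = det(xI - L) has integer coefficients. Expanding the determinant yields x^9 - 18x^8 + 135x^7 - 546x^6 + 1287x^5 - 1782x^4 + 1386x^3 - 540x^2 + 81x. The constant term is 0 because L is singular (the all-ones vector lies in its kernel). The eigenvalues sum to 18, which equals trace(L) = 2|E|. By the matrix-tree theorem the graph has (1/9) * product of the nonzero eigenvalues = 9 spanning trees.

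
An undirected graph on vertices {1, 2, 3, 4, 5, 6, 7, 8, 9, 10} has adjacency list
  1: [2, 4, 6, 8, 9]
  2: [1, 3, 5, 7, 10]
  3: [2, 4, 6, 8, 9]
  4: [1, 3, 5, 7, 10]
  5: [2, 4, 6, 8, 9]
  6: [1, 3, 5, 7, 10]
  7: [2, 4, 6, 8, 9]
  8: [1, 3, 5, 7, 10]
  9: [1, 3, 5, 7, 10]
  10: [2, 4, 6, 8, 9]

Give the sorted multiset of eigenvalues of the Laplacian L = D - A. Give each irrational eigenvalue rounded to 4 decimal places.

Reading degrees in the order [1, 2, 3, 4, 5, 6, 7, 8, 9, 10] gives [5, 5, 5, 5, 5, 5, 5, 5, 5, 5]; set D = diag(5, 5, 5, 5, 5, 5, 5, 5, 5, 5) and form L = D - A. Since every row of L sums to 0, the all-ones vector is in the kernel and 0 is an eigenvalue. The single zero eigenvalue shows the graph is connected. By the matrix-tree theorem the graph has (1/10) * product of the nonzero eigenvalues = 390625 spanning trees.

[0, 5, 5, 5, 5, 5, 5, 5, 5, 10]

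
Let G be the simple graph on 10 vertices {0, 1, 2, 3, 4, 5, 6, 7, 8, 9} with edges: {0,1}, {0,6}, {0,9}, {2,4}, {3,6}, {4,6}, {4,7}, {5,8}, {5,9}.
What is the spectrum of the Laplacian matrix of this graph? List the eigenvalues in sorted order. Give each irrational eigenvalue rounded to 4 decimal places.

[0, 0.1614, 0.4439, 0.6905, 1, 1.4077, 2.4604, 3.0833, 3.9006, 4.8522]

Each diagonal entry of L is the vertex degree and each off-diagonal entry is -1 where an edge is present, 0 otherwise; in the order [0, 1, 2, 3, 4, 5, 6, 7, 8, 9] the diagonal is [3, 1, 1, 1, 3, 2, 3, 1, 1, 2]. Since every row of L sums to 0, the all-ones vector is in the kernel and 0 is an eigenvalue. The single zero eigenvalue shows the graph is connected. The largest eigenvalue, 4.8522, is at most the vertex count 10.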